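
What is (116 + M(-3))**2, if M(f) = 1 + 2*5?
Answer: 16129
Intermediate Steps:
M(f) = 11 (M(f) = 1 + 10 = 11)
(116 + M(-3))**2 = (116 + 11)**2 = 127**2 = 16129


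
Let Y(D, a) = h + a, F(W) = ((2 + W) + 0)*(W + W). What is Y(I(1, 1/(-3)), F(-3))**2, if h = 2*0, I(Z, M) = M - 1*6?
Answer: 36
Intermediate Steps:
F(W) = 2*W*(2 + W) (F(W) = (2 + W)*(2*W) = 2*W*(2 + W))
I(Z, M) = -6 + M (I(Z, M) = M - 6 = -6 + M)
h = 0
Y(D, a) = a (Y(D, a) = 0 + a = a)
Y(I(1, 1/(-3)), F(-3))**2 = (2*(-3)*(2 - 3))**2 = (2*(-3)*(-1))**2 = 6**2 = 36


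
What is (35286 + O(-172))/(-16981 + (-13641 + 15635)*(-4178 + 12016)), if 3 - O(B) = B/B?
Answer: 35288/15611991 ≈ 0.0022603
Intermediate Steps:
O(B) = 2 (O(B) = 3 - B/B = 3 - 1*1 = 3 - 1 = 2)
(35286 + O(-172))/(-16981 + (-13641 + 15635)*(-4178 + 12016)) = (35286 + 2)/(-16981 + (-13641 + 15635)*(-4178 + 12016)) = 35288/(-16981 + 1994*7838) = 35288/(-16981 + 15628972) = 35288/15611991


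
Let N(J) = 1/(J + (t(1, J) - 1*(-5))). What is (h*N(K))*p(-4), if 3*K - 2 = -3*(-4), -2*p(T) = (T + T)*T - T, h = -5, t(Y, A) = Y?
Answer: 135/16 ≈ 8.4375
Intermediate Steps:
p(T) = T/2 - T² (p(T) = -((T + T)*T - T)/2 = -((2*T)*T - T)/2 = -(2*T² - T)/2 = -(-T + 2*T²)/2 = T/2 - T²)
K = 14/3 (K = ⅔ + (-3*(-4))/3 = ⅔ + (⅓)*12 = ⅔ + 4 = 14/3 ≈ 4.6667)
N(J) = 1/(6 + J) (N(J) = 1/(J + (1 - 1*(-5))) = 1/(J + (1 + 5)) = 1/(J + 6) = 1/(6 + J))
(h*N(K))*p(-4) = (-5/(6 + 14/3))*(-4*(½ - 1*(-4))) = (-5/32/3)*(-4*(½ + 4)) = (-5*3/32)*(-4*9/2) = -15/32*(-18) = 135/16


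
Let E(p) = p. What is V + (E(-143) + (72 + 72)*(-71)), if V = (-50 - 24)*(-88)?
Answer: -3855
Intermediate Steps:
V = 6512 (V = -74*(-88) = 6512)
V + (E(-143) + (72 + 72)*(-71)) = 6512 + (-143 + (72 + 72)*(-71)) = 6512 + (-143 + 144*(-71)) = 6512 + (-143 - 10224) = 6512 - 10367 = -3855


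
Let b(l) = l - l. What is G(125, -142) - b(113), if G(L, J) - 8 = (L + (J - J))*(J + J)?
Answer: -35492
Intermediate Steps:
G(L, J) = 8 + 2*J*L (G(L, J) = 8 + (L + (J - J))*(J + J) = 8 + (L + 0)*(2*J) = 8 + L*(2*J) = 8 + 2*J*L)
b(l) = 0
G(125, -142) - b(113) = (8 + 2*(-142)*125) - 1*0 = (8 - 35500) + 0 = -35492 + 0 = -35492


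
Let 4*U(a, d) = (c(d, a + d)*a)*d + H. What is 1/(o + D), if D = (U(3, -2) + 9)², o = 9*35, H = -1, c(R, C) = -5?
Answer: 16/9265 ≈ 0.0017269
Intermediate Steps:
U(a, d) = -¼ - 5*a*d/4 (U(a, d) = ((-5*a)*d - 1)/4 = (-5*a*d - 1)/4 = (-1 - 5*a*d)/4 = -¼ - 5*a*d/4)
o = 315
D = 4225/16 (D = ((-¼ - 5/4*3*(-2)) + 9)² = ((-¼ + 15/2) + 9)² = (29/4 + 9)² = (65/4)² = 4225/16 ≈ 264.06)
1/(o + D) = 1/(315 + 4225/16) = 1/(9265/16) = 16/9265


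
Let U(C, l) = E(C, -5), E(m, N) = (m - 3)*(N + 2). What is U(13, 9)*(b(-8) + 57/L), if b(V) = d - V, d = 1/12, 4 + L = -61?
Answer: -5621/26 ≈ -216.19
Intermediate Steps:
L = -65 (L = -4 - 61 = -65)
d = 1/12 (d = 1*(1/12) = 1/12 ≈ 0.083333)
E(m, N) = (-3 + m)*(2 + N)
U(C, l) = 9 - 3*C (U(C, l) = -6 - 3*(-5) + 2*C - 5*C = -6 + 15 + 2*C - 5*C = 9 - 3*C)
b(V) = 1/12 - V
U(13, 9)*(b(-8) + 57/L) = (9 - 3*13)*((1/12 - 1*(-8)) + 57/(-65)) = (9 - 39)*((1/12 + 8) + 57*(-1/65)) = -30*(97/12 - 57/65) = -30*5621/780 = -5621/26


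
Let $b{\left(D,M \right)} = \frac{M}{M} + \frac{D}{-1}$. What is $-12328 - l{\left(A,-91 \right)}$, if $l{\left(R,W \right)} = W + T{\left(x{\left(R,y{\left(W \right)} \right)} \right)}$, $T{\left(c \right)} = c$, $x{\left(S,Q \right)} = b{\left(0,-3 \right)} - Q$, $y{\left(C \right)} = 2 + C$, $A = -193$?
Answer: $-12327$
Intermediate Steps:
$b{\left(D,M \right)} = 1 - D$ ($b{\left(D,M \right)} = 1 + D \left(-1\right) = 1 - D$)
$x{\left(S,Q \right)} = 1 - Q$ ($x{\left(S,Q \right)} = \left(1 - 0\right) - Q = \left(1 + 0\right) - Q = 1 - Q$)
$l{\left(R,W \right)} = -1$ ($l{\left(R,W \right)} = W - \left(1 + W\right) = -1$)
$-12328 - l{\left(A,-91 \right)} = -12328 - -1 = -12328 + 1 = -12327$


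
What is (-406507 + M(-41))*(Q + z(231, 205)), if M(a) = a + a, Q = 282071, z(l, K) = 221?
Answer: -114776821988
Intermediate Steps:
M(a) = 2*a
(-406507 + M(-41))*(Q + z(231, 205)) = (-406507 + 2*(-41))*(282071 + 221) = (-406507 - 82)*282292 = -406589*282292 = -114776821988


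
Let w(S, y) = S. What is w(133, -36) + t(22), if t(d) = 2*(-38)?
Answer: 57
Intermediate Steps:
t(d) = -76
w(133, -36) + t(22) = 133 - 76 = 57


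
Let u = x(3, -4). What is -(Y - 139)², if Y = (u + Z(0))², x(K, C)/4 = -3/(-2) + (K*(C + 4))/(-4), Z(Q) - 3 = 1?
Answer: -1521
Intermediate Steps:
Z(Q) = 4 (Z(Q) = 3 + 1 = 4)
x(K, C) = 6 - K*(4 + C) (x(K, C) = 4*(-3/(-2) + (K*(C + 4))/(-4)) = 4*(-3*(-½) + (K*(4 + C))*(-¼)) = 4*(3/2 - K*(4 + C)/4) = 6 - K*(4 + C))
u = 6 (u = 6 - 4*3 - 1*(-4)*3 = 6 - 12 + 12 = 6)
Y = 100 (Y = (6 + 4)² = 10² = 100)
-(Y - 139)² = -(100 - 139)² = -1*(-39)² = -1*1521 = -1521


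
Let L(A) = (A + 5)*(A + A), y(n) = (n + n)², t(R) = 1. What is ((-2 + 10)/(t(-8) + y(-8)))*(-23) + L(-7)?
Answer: 7012/257 ≈ 27.284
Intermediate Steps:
y(n) = 4*n² (y(n) = (2*n)² = 4*n²)
L(A) = 2*A*(5 + A) (L(A) = (5 + A)*(2*A) = 2*A*(5 + A))
((-2 + 10)/(t(-8) + y(-8)))*(-23) + L(-7) = ((-2 + 10)/(1 + 4*(-8)²))*(-23) + 2*(-7)*(5 - 7) = (8/(1 + 4*64))*(-23) + 2*(-7)*(-2) = (8/(1 + 256))*(-23) + 28 = (8/257)*(-23) + 28 = -184/257 + 28 = 7012/257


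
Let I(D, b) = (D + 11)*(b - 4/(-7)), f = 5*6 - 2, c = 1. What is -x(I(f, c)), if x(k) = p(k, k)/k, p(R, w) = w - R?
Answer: 0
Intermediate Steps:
f = 28 (f = 30 - 2 = 28)
I(D, b) = (11 + D)*(4/7 + b) (I(D, b) = (11 + D)*(b - 4*(-⅐)) = (11 + D)*(b + 4/7) = (11 + D)*(4/7 + b))
x(k) = 0 (x(k) = (k - k)/k = 0/k = 0)
-x(I(f, c)) = -1*0 = 0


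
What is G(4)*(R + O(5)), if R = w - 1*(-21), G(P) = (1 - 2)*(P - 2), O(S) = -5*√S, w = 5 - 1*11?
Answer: -30 + 10*√5 ≈ -7.6393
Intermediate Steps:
w = -6 (w = 5 - 11 = -6)
G(P) = 2 - P (G(P) = -(-2 + P) = 2 - P)
R = 15 (R = -6 - 1*(-21) = -6 + 21 = 15)
G(4)*(R + O(5)) = (2 - 1*4)*(15 - 5*√5) = (2 - 4)*(15 - 5*√5) = -2*(15 - 5*√5) = -30 + 10*√5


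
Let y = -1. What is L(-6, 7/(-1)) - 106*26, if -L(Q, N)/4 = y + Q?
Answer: -2728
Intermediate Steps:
L(Q, N) = 4 - 4*Q (L(Q, N) = -4*(-1 + Q) = 4 - 4*Q)
L(-6, 7/(-1)) - 106*26 = (4 - 4*(-6)) - 106*26 = (4 + 24) - 2756 = 28 - 2756 = -2728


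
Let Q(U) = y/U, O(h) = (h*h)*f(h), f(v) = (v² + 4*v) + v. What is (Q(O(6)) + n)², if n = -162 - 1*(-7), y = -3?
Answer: 15070263121/627264 ≈ 24025.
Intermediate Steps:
f(v) = v² + 5*v
O(h) = h³*(5 + h) (O(h) = (h*h)*(h*(5 + h)) = h²*(h*(5 + h)) = h³*(5 + h))
n = -155 (n = -162 + 7 = -155)
Q(U) = -3/U
(Q(O(6)) + n)² = (-3*1/(216*(5 + 6)) - 155)² = (-3/(216*11) - 155)² = (-3/2376 - 155)² = (-3*1/2376 - 155)² = (-1/792 - 155)² = (-122761/792)² = 15070263121/627264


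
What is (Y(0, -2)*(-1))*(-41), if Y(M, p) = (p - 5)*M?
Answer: 0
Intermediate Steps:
Y(M, p) = M*(-5 + p) (Y(M, p) = (-5 + p)*M = M*(-5 + p))
(Y(0, -2)*(-1))*(-41) = ((0*(-5 - 2))*(-1))*(-41) = ((0*(-7))*(-1))*(-41) = (0*(-1))*(-41) = 0*(-41) = 0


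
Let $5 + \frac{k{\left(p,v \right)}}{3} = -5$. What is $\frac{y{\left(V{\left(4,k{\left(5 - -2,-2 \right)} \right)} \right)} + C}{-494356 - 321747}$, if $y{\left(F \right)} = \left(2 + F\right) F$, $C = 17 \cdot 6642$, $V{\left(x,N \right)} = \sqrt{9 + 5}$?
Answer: $- \frac{112928}{816103} - \frac{2 \sqrt{14}}{816103} \approx -0.13838$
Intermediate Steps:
$k{\left(p,v \right)} = -30$ ($k{\left(p,v \right)} = -15 + 3 \left(-5\right) = -15 - 15 = -30$)
$V{\left(x,N \right)} = \sqrt{14}$
$C = 112914$
$y{\left(F \right)} = F \left(2 + F\right)$
$\frac{y{\left(V{\left(4,k{\left(5 - -2,-2 \right)} \right)} \right)} + C}{-494356 - 321747} = \frac{\sqrt{14} \left(2 + \sqrt{14}\right) + 112914}{-494356 - 321747} = \frac{112914 + \sqrt{14} \left(2 + \sqrt{14}\right)}{-816103} = \left(112914 + \sqrt{14} \left(2 + \sqrt{14}\right)\right) \left(- \frac{1}{816103}\right) = - \frac{112914}{816103} - \frac{\sqrt{14} \left(2 + \sqrt{14}\right)}{816103}$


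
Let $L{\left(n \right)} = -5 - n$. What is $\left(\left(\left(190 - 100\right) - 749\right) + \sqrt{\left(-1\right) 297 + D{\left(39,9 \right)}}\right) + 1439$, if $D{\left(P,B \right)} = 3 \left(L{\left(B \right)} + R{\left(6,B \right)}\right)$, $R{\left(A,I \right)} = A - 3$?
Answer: $780 + i \sqrt{330} \approx 780.0 + 18.166 i$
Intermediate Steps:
$R{\left(A,I \right)} = -3 + A$
$D{\left(P,B \right)} = -6 - 3 B$ ($D{\left(P,B \right)} = 3 \left(\left(-5 - B\right) + \left(-3 + 6\right)\right) = 3 \left(\left(-5 - B\right) + 3\right) = 3 \left(-2 - B\right) = -6 - 3 B$)
$\left(\left(\left(190 - 100\right) - 749\right) + \sqrt{\left(-1\right) 297 + D{\left(39,9 \right)}}\right) + 1439 = \left(\left(\left(190 - 100\right) - 749\right) + \sqrt{\left(-1\right) 297 - 33}\right) + 1439 = \left(\left(90 - 749\right) + \sqrt{-297 - 33}\right) + 1439 = \left(-659 + \sqrt{-297 - 33}\right) + 1439 = \left(-659 + \sqrt{-330}\right) + 1439 = \left(-659 + i \sqrt{330}\right) + 1439 = 780 + i \sqrt{330}$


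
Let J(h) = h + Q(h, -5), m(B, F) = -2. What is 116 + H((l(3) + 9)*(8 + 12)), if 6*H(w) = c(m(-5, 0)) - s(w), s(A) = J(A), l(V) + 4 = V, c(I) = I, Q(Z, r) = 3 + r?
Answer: 268/3 ≈ 89.333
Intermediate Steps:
l(V) = -4 + V
J(h) = -2 + h (J(h) = h + (3 - 5) = h - 2 = -2 + h)
s(A) = -2 + A
H(w) = -w/6 (H(w) = (-2 - (-2 + w))/6 = (-2 + (2 - w))/6 = (-w)/6 = -w/6)
116 + H((l(3) + 9)*(8 + 12)) = 116 - ((-4 + 3) + 9)*(8 + 12)/6 = 116 - (-1 + 9)*20/6 = 116 - 4*20/3 = 116 - 1/6*160 = 116 - 80/3 = 268/3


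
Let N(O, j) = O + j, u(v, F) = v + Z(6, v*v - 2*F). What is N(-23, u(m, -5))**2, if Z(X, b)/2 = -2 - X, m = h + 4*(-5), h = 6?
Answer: 2809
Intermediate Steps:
m = -14 (m = 6 + 4*(-5) = 6 - 20 = -14)
Z(X, b) = -4 - 2*X (Z(X, b) = 2*(-2 - X) = -4 - 2*X)
u(v, F) = -16 + v (u(v, F) = v + (-4 - 2*6) = v + (-4 - 12) = v - 16 = -16 + v)
N(-23, u(m, -5))**2 = (-23 + (-16 - 14))**2 = (-23 - 30)**2 = (-53)**2 = 2809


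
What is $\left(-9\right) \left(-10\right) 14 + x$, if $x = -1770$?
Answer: $-510$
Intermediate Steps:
$\left(-9\right) \left(-10\right) 14 + x = \left(-9\right) \left(-10\right) 14 - 1770 = 90 \cdot 14 - 1770 = 1260 - 1770 = -510$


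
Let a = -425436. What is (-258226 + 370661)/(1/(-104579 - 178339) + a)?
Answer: -31809885330/120363502249 ≈ -0.26428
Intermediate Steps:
(-258226 + 370661)/(1/(-104579 - 178339) + a) = (-258226 + 370661)/(1/(-104579 - 178339) - 425436) = 112435/(1/(-282918) - 425436) = 112435/(-1/282918 - 425436) = 112435/(-120363502249/282918) = 112435*(-282918/120363502249) = -31809885330/120363502249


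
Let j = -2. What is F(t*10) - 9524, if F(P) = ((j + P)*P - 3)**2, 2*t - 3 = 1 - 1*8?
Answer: 181445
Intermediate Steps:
t = -2 (t = 3/2 + (1 - 1*8)/2 = 3/2 + (1 - 8)/2 = 3/2 + (1/2)*(-7) = 3/2 - 7/2 = -2)
F(P) = (-3 + P*(-2 + P))**2 (F(P) = ((-2 + P)*P - 3)**2 = (P*(-2 + P) - 3)**2 = (-3 + P*(-2 + P))**2)
F(t*10) - 9524 = (-3 + (-2*10)**2 - (-4)*10)**2 - 9524 = (-3 + (-20)**2 - 2*(-20))**2 - 9524 = (-3 + 400 + 40)**2 - 9524 = 437**2 - 9524 = 190969 - 9524 = 181445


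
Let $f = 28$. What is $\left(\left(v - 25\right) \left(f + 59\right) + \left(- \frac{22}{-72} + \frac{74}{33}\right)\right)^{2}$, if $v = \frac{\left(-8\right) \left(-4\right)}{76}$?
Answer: $\frac{258242103827569}{56610576} \approx 4.5617 \cdot 10^{6}$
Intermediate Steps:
$v = \frac{8}{19}$ ($v = 32 \cdot \frac{1}{76} = \frac{8}{19} \approx 0.42105$)
$\left(\left(v - 25\right) \left(f + 59\right) + \left(- \frac{22}{-72} + \frac{74}{33}\right)\right)^{2} = \left(\left(\frac{8}{19} - 25\right) \left(28 + 59\right) + \left(- \frac{22}{-72} + \frac{74}{33}\right)\right)^{2} = \left(\left(- \frac{467}{19}\right) 87 + \left(\left(-22\right) \left(- \frac{1}{72}\right) + 74 \cdot \frac{1}{33}\right)\right)^{2} = \left(- \frac{40629}{19} + \left(\frac{11}{36} + \frac{74}{33}\right)\right)^{2} = \left(- \frac{40629}{19} + \frac{1009}{396}\right)^{2} = \left(- \frac{16069913}{7524}\right)^{2} = \frac{258242103827569}{56610576}$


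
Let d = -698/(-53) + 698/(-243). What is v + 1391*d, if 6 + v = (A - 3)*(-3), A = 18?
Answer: 183817591/12879 ≈ 14273.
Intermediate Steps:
d = 132620/12879 (d = -698*(-1/53) + 698*(-1/243) = 698/53 - 698/243 = 132620/12879 ≈ 10.297)
v = -51 (v = -6 + (18 - 3)*(-3) = -6 + 15*(-3) = -6 - 45 = -51)
v + 1391*d = -51 + 1391*(132620/12879) = -51 + 184474420/12879 = 183817591/12879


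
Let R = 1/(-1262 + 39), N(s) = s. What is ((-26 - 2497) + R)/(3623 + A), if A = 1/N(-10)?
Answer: -30856300/44308067 ≈ -0.69640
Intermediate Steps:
R = -1/1223 (R = 1/(-1223) = -1/1223 ≈ -0.00081766)
A = -⅒ (A = 1/(-10) = -⅒ ≈ -0.10000)
((-26 - 2497) + R)/(3623 + A) = ((-26 - 2497) - 1/1223)/(3623 - ⅒) = (-2523 - 1/1223)/(36229/10) = -3085630/1223*10/36229 = -30856300/44308067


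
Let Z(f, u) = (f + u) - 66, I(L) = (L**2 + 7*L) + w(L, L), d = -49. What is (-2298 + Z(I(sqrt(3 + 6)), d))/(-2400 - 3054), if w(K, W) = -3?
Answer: 1193/2727 ≈ 0.43748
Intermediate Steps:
I(L) = -3 + L**2 + 7*L (I(L) = (L**2 + 7*L) - 3 = -3 + L**2 + 7*L)
Z(f, u) = -66 + f + u
(-2298 + Z(I(sqrt(3 + 6)), d))/(-2400 - 3054) = (-2298 + (-66 + (-3 + (sqrt(3 + 6))**2 + 7*sqrt(3 + 6)) - 49))/(-2400 - 3054) = (-2298 + (-66 + (-3 + (sqrt(9))**2 + 7*sqrt(9)) - 49))/(-5454) = (-2298 + (-66 + (-3 + 3**2 + 7*3) - 49))*(-1/5454) = (-2298 + (-66 + (-3 + 9 + 21) - 49))*(-1/5454) = (-2298 + (-66 + 27 - 49))*(-1/5454) = (-2298 - 88)*(-1/5454) = -2386*(-1/5454) = 1193/2727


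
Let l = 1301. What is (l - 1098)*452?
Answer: 91756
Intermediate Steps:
(l - 1098)*452 = (1301 - 1098)*452 = 203*452 = 91756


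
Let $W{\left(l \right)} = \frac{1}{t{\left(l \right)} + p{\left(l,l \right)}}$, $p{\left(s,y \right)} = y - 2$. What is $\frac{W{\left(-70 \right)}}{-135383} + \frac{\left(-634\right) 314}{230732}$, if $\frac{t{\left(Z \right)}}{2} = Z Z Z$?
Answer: $- \frac{124936984447953}{144803795012984} \approx -0.8628$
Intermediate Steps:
$p{\left(s,y \right)} = -2 + y$ ($p{\left(s,y \right)} = y - 2 = -2 + y$)
$t{\left(Z \right)} = 2 Z^{3}$ ($t{\left(Z \right)} = 2 Z Z Z = 2 Z^{2} Z = 2 Z^{3}$)
$W{\left(l \right)} = \frac{1}{-2 + l + 2 l^{3}}$ ($W{\left(l \right)} = \frac{1}{2 l^{3} + \left(-2 + l\right)} = \frac{1}{-2 + l + 2 l^{3}}$)
$\frac{W{\left(-70 \right)}}{-135383} + \frac{\left(-634\right) 314}{230732} = \frac{1}{\left(-2 - 70 + 2 \left(-70\right)^{3}\right) \left(-135383\right)} + \frac{\left(-634\right) 314}{230732} = \frac{1}{-2 - 70 + 2 \left(-343000\right)} \left(- \frac{1}{135383}\right) - \frac{49769}{57683} = \frac{1}{-2 - 70 - 686000} \left(- \frac{1}{135383}\right) - \frac{49769}{57683} = \frac{1}{-686072} \left(- \frac{1}{135383}\right) - \frac{49769}{57683} = \left(- \frac{1}{686072}\right) \left(- \frac{1}{135383}\right) - \frac{49769}{57683} = \frac{1}{92882485576} - \frac{49769}{57683} = - \frac{124936984447953}{144803795012984}$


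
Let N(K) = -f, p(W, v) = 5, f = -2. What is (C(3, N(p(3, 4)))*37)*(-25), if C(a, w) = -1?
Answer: 925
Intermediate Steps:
N(K) = 2 (N(K) = -1*(-2) = 2)
(C(3, N(p(3, 4)))*37)*(-25) = -1*37*(-25) = -37*(-25) = 925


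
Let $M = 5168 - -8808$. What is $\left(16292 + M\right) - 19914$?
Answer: $10354$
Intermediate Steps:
$M = 13976$ ($M = 5168 + 8808 = 13976$)
$\left(16292 + M\right) - 19914 = \left(16292 + 13976\right) - 19914 = 30268 - 19914 = 10354$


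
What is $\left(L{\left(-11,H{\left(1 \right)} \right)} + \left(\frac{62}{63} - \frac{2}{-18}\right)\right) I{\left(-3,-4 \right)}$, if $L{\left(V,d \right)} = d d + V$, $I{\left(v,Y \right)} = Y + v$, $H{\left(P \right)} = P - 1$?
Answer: $\frac{208}{3} \approx 69.333$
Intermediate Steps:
$H{\left(P \right)} = -1 + P$
$L{\left(V,d \right)} = V + d^{2}$ ($L{\left(V,d \right)} = d^{2} + V = V + d^{2}$)
$\left(L{\left(-11,H{\left(1 \right)} \right)} + \left(\frac{62}{63} - \frac{2}{-18}\right)\right) I{\left(-3,-4 \right)} = \left(\left(-11 + \left(-1 + 1\right)^{2}\right) + \left(\frac{62}{63} - \frac{2}{-18}\right)\right) \left(-4 - 3\right) = \left(\left(-11 + 0^{2}\right) + \left(62 \cdot \frac{1}{63} - - \frac{1}{9}\right)\right) \left(-7\right) = \left(\left(-11 + 0\right) + \left(\frac{62}{63} + \frac{1}{9}\right)\right) \left(-7\right) = \left(-11 + \frac{23}{21}\right) \left(-7\right) = \left(- \frac{208}{21}\right) \left(-7\right) = \frac{208}{3}$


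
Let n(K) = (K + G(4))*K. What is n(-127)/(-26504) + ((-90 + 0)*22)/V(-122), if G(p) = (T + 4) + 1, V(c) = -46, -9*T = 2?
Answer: 58234385/1371582 ≈ 42.458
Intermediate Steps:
T = -2/9 (T = -⅑*2 = -2/9 ≈ -0.22222)
G(p) = 43/9 (G(p) = (-2/9 + 4) + 1 = 34/9 + 1 = 43/9)
n(K) = K*(43/9 + K) (n(K) = (K + 43/9)*K = (43/9 + K)*K = K*(43/9 + K))
n(-127)/(-26504) + ((-90 + 0)*22)/V(-122) = ((⅑)*(-127)*(43 + 9*(-127)))/(-26504) + ((-90 + 0)*22)/(-46) = ((⅑)*(-127)*(43 - 1143))*(-1/26504) - 90*22*(-1/46) = ((⅑)*(-127)*(-1100))*(-1/26504) - 1980*(-1/46) = (139700/9)*(-1/26504) + 990/23 = -34925/59634 + 990/23 = 58234385/1371582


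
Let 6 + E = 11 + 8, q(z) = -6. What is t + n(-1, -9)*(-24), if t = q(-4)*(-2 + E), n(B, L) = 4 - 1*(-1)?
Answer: -186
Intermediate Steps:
E = 13 (E = -6 + (11 + 8) = -6 + 19 = 13)
n(B, L) = 5 (n(B, L) = 4 + 1 = 5)
t = -66 (t = -6*(-2 + 13) = -6*11 = -66)
t + n(-1, -9)*(-24) = -66 + 5*(-24) = -66 - 120 = -186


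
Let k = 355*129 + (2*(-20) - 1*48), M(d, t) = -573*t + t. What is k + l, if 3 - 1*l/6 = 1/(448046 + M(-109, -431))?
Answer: 5293263174/115763 ≈ 45725.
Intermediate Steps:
M(d, t) = -572*t
l = 2083733/115763 (l = 18 - 6/(448046 - 572*(-431)) = 18 - 6/(448046 + 246532) = 18 - 6/694578 = 18 - 6*1/694578 = 18 - 1/115763 = 2083733/115763 ≈ 18.000)
k = 45707 (k = 45795 + (-40 - 48) = 45795 - 88 = 45707)
k + l = 45707 + 2083733/115763 = 5293263174/115763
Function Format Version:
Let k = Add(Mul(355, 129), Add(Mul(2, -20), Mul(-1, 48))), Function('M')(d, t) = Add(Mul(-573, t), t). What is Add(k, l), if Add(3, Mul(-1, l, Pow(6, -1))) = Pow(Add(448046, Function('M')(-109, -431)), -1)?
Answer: Rational(5293263174, 115763) ≈ 45725.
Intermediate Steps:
Function('M')(d, t) = Mul(-572, t)
l = Rational(2083733, 115763) (l = Add(18, Mul(-6, Pow(Add(448046, Mul(-572, -431)), -1))) = Add(18, Mul(-6, Pow(Add(448046, 246532), -1))) = Add(18, Mul(-6, Pow(694578, -1))) = Add(18, Mul(-6, Rational(1, 694578))) = Add(18, Rational(-1, 115763)) = Rational(2083733, 115763) ≈ 18.000)
k = 45707 (k = Add(45795, Add(-40, -48)) = Add(45795, -88) = 45707)
Add(k, l) = Add(45707, Rational(2083733, 115763)) = Rational(5293263174, 115763)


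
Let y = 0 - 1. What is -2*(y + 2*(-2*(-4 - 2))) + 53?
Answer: 7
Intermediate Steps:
y = -1
-2*(y + 2*(-2*(-4 - 2))) + 53 = -2*(-1 + 2*(-2*(-4 - 2))) + 53 = -2*(-1 + 2*(-2*(-6))) + 53 = -2*(-1 + 2*12) + 53 = -2*(-1 + 24) + 53 = -2*23 + 53 = -46 + 53 = 7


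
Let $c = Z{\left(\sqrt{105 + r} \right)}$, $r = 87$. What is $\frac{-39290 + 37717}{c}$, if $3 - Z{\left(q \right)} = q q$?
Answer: $\frac{1573}{189} \approx 8.3228$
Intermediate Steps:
$Z{\left(q \right)} = 3 - q^{2}$ ($Z{\left(q \right)} = 3 - q q = 3 - q^{2}$)
$c = -189$ ($c = 3 - \left(\sqrt{105 + 87}\right)^{2} = 3 - \left(\sqrt{192}\right)^{2} = 3 - \left(8 \sqrt{3}\right)^{2} = 3 - 192 = -189$)
$\frac{-39290 + 37717}{c} = \frac{-39290 + 37717}{-189} = \left(-1573\right) \left(- \frac{1}{189}\right) = \frac{1573}{189}$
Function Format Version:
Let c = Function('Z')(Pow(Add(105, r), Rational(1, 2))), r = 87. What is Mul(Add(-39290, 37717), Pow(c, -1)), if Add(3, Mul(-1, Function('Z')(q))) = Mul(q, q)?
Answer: Rational(1573, 189) ≈ 8.3228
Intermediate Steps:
Function('Z')(q) = Add(3, Mul(-1, Pow(q, 2))) (Function('Z')(q) = Add(3, Mul(-1, Mul(q, q))) = Add(3, Mul(-1, Pow(q, 2))))
c = -189 (c = Add(3, Mul(-1, Pow(Pow(Add(105, 87), Rational(1, 2)), 2))) = Add(3, Mul(-1, Pow(Pow(192, Rational(1, 2)), 2))) = Add(3, Mul(-1, Pow(Mul(8, Pow(3, Rational(1, 2))), 2))) = Add(3, Mul(-1, 192)) = Add(3, -192) = -189)
Mul(Add(-39290, 37717), Pow(c, -1)) = Mul(Add(-39290, 37717), Pow(-189, -1)) = Mul(-1573, Rational(-1, 189)) = Rational(1573, 189)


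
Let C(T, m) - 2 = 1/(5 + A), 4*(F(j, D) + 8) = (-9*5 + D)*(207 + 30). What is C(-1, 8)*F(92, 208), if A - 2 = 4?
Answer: 80707/4 ≈ 20177.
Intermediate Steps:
F(j, D) = -10697/4 + 237*D/4 (F(j, D) = -8 + ((-9*5 + D)*(207 + 30))/4 = -8 + ((-45 + D)*237)/4 = -8 + (-10665 + 237*D)/4 = -8 + (-10665/4 + 237*D/4) = -10697/4 + 237*D/4)
A = 6 (A = 2 + 4 = 6)
C(T, m) = 23/11 (C(T, m) = 2 + 1/(5 + 6) = 2 + 1/11 = 23/11)
C(-1, 8)*F(92, 208) = 23*(-10697/4 + (237/4)*208)/11 = 23*(-10697/4 + 12324)/11 = (23/11)*(38599/4) = 80707/4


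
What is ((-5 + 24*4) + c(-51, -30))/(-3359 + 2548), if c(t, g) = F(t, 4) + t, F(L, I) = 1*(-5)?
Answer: -35/811 ≈ -0.043157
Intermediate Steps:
F(L, I) = -5
c(t, g) = -5 + t
((-5 + 24*4) + c(-51, -30))/(-3359 + 2548) = ((-5 + 24*4) + (-5 - 51))/(-3359 + 2548) = ((-5 + 96) - 56)/(-811) = (91 - 56)*(-1/811) = 35*(-1/811) = -35/811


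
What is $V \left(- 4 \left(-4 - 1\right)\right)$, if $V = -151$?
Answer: $-3020$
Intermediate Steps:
$V \left(- 4 \left(-4 - 1\right)\right) = - 151 \left(- 4 \left(-4 - 1\right)\right) = - 151 \left(\left(-4\right) \left(-5\right)\right) = \left(-151\right) 20 = -3020$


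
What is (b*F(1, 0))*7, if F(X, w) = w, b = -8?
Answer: 0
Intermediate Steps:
(b*F(1, 0))*7 = -8*0*7 = 0*7 = 0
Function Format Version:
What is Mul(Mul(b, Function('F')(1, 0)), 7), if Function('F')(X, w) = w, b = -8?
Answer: 0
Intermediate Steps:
Mul(Mul(b, Function('F')(1, 0)), 7) = Mul(Mul(-8, 0), 7) = Mul(0, 7) = 0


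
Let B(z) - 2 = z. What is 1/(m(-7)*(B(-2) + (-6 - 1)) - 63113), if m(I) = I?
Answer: -1/63064 ≈ -1.5857e-5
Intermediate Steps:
B(z) = 2 + z
1/(m(-7)*(B(-2) + (-6 - 1)) - 63113) = 1/(-7*((2 - 2) + (-6 - 1)) - 63113) = 1/(-7*(0 - 7) - 63113) = 1/(-7*(-7) - 63113) = 1/(49 - 63113) = 1/(-63064) = -1/63064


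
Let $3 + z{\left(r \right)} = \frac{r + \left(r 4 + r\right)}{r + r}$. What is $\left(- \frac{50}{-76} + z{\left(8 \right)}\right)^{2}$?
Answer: $\frac{625}{1444} \approx 0.43283$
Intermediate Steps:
$z{\left(r \right)} = 0$ ($z{\left(r \right)} = -3 + \frac{r + \left(r 4 + r\right)}{r + r} = -3 + \frac{r + \left(4 r + r\right)}{2 r} = -3 + \left(r + 5 r\right) \frac{1}{2 r} = -3 + 6 r \frac{1}{2 r} = -3 + 3 = 0$)
$\left(- \frac{50}{-76} + z{\left(8 \right)}\right)^{2} = \left(- \frac{50}{-76} + 0\right)^{2} = \left(\left(-50\right) \left(- \frac{1}{76}\right) + 0\right)^{2} = \left(\frac{25}{38} + 0\right)^{2} = \left(\frac{25}{38}\right)^{2} = \frac{625}{1444}$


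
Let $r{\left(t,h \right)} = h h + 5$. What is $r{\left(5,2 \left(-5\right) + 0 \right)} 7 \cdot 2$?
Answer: $1470$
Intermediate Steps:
$r{\left(t,h \right)} = 5 + h^{2}$ ($r{\left(t,h \right)} = h^{2} + 5 = 5 + h^{2}$)
$r{\left(5,2 \left(-5\right) + 0 \right)} 7 \cdot 2 = \left(5 + \left(2 \left(-5\right) + 0\right)^{2}\right) 7 \cdot 2 = \left(5 + \left(-10 + 0\right)^{2}\right) 7 \cdot 2 = \left(5 + \left(-10\right)^{2}\right) 7 \cdot 2 = \left(5 + 100\right) 7 \cdot 2 = 105 \cdot 7 \cdot 2 = 735 \cdot 2 = 1470$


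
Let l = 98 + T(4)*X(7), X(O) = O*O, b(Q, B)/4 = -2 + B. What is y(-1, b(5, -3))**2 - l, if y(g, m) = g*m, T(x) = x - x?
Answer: 302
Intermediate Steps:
T(x) = 0
b(Q, B) = -8 + 4*B (b(Q, B) = 4*(-2 + B) = -8 + 4*B)
X(O) = O**2
l = 98 (l = 98 + 0*7**2 = 98 + 0*49 = 98 + 0 = 98)
y(-1, b(5, -3))**2 - l = (-(-8 + 4*(-3)))**2 - 1*98 = (-(-8 - 12))**2 - 98 = (-1*(-20))**2 - 98 = 20**2 - 98 = 400 - 98 = 302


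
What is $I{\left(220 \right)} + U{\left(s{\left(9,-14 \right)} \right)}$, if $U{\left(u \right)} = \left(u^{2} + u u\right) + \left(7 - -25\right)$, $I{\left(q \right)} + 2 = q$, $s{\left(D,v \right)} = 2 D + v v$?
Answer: $91842$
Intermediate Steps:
$s{\left(D,v \right)} = v^{2} + 2 D$ ($s{\left(D,v \right)} = 2 D + v^{2} = v^{2} + 2 D$)
$I{\left(q \right)} = -2 + q$
$U{\left(u \right)} = 32 + 2 u^{2}$ ($U{\left(u \right)} = \left(u^{2} + u^{2}\right) + \left(7 + 25\right) = 2 u^{2} + 32 = 32 + 2 u^{2}$)
$I{\left(220 \right)} + U{\left(s{\left(9,-14 \right)} \right)} = \left(-2 + 220\right) + \left(32 + 2 \left(\left(-14\right)^{2} + 2 \cdot 9\right)^{2}\right) = 218 + \left(32 + 2 \left(196 + 18\right)^{2}\right) = 218 + \left(32 + 2 \cdot 214^{2}\right) = 218 + \left(32 + 2 \cdot 45796\right) = 218 + \left(32 + 91592\right) = 218 + 91624 = 91842$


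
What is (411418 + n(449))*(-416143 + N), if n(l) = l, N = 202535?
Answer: -87978086136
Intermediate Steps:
(411418 + n(449))*(-416143 + N) = (411418 + 449)*(-416143 + 202535) = 411867*(-213608) = -87978086136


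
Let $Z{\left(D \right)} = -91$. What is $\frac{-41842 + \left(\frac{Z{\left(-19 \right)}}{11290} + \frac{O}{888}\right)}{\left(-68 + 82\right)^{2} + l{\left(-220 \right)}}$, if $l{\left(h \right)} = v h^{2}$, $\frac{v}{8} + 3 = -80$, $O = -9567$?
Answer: $\frac{69932650013}{53699031091680} \approx 0.0013023$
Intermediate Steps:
$v = -664$ ($v = -24 + 8 \left(-80\right) = -24 - 640 = -664$)
$l{\left(h \right)} = - 664 h^{2}$
$\frac{-41842 + \left(\frac{Z{\left(-19 \right)}}{11290} + \frac{O}{888}\right)}{\left(-68 + 82\right)^{2} + l{\left(-220 \right)}} = \frac{-41842 - \left(\frac{91}{11290} + \frac{3189}{296}\right)}{\left(-68 + 82\right)^{2} - 664 \left(-220\right)^{2}} = \frac{-41842 - \frac{18015373}{1670920}}{14^{2} - 32137600} = \frac{-41842 - \frac{18015373}{1670920}}{196 - 32137600} = \frac{-41842 - \frac{18015373}{1670920}}{-32137404} = \left(- \frac{69932650013}{1670920}\right) \left(- \frac{1}{32137404}\right) = \frac{69932650013}{53699031091680}$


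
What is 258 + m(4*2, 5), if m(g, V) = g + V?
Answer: 271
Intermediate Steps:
m(g, V) = V + g
258 + m(4*2, 5) = 258 + (5 + 4*2) = 258 + (5 + 8) = 258 + 13 = 271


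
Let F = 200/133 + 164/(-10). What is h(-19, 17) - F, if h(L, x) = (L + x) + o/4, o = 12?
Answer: 10571/665 ≈ 15.896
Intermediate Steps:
h(L, x) = 3 + L + x (h(L, x) = (L + x) + 12/4 = (L + x) + 12*(1/4) = (L + x) + 3 = 3 + L + x)
F = -9906/665 (F = 200*(1/133) + 164*(-1/10) = 200/133 - 82/5 = -9906/665 ≈ -14.896)
h(-19, 17) - F = (3 - 19 + 17) - 1*(-9906/665) = 1 + 9906/665 = 10571/665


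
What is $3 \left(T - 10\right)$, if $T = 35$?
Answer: $75$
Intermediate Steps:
$3 \left(T - 10\right) = 3 \left(35 - 10\right) = 3 \cdot 25 = 75$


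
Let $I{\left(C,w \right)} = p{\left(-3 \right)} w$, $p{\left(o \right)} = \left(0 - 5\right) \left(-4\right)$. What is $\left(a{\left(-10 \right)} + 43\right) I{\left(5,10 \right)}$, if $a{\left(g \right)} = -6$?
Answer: $7400$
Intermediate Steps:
$p{\left(o \right)} = 20$ ($p{\left(o \right)} = \left(-5\right) \left(-4\right) = 20$)
$I{\left(C,w \right)} = 20 w$
$\left(a{\left(-10 \right)} + 43\right) I{\left(5,10 \right)} = \left(-6 + 43\right) 20 \cdot 10 = 37 \cdot 200 = 7400$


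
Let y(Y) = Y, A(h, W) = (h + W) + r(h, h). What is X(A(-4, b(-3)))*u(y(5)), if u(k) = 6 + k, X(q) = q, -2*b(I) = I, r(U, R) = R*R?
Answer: 297/2 ≈ 148.50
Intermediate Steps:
r(U, R) = R**2
b(I) = -I/2
A(h, W) = W + h + h**2 (A(h, W) = (h + W) + h**2 = (W + h) + h**2 = W + h + h**2)
X(A(-4, b(-3)))*u(y(5)) = (-1/2*(-3) - 4 + (-4)**2)*(6 + 5) = (3/2 - 4 + 16)*11 = (27/2)*11 = 297/2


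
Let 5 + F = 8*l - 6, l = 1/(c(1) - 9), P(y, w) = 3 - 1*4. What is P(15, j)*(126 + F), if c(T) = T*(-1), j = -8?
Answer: -571/5 ≈ -114.20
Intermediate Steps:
c(T) = -T
P(y, w) = -1 (P(y, w) = 3 - 4 = -1)
l = -1/10 (l = 1/(-1*1 - 9) = 1/(-1 - 9) = 1/(-10) = -1/10 ≈ -0.10000)
F = -59/5 (F = -5 + (8*(-1/10) - 6) = -5 + (-4/5 - 6) = -5 - 34/5 = -59/5 ≈ -11.800)
P(15, j)*(126 + F) = -(126 - 59/5) = -1*571/5 = -571/5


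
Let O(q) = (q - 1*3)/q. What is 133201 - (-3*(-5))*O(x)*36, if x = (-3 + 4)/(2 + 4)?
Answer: 142381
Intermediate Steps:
x = ⅙ (x = 1/6 = 1*(⅙) = ⅙ ≈ 0.16667)
O(q) = (-3 + q)/q (O(q) = (q - 3)/q = (-3 + q)/q)
133201 - (-3*(-5))*O(x)*36 = 133201 - (-3*(-5))*((-3 + ⅙)/(⅙))*36 = 133201 - 15*(6*(-17/6))*36 = 133201 - 15*(-17)*36 = 133201 - (-255)*36 = 133201 - 1*(-9180) = 133201 + 9180 = 142381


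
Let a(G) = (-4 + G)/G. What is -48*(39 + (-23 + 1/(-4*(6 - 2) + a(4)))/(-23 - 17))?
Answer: -75987/40 ≈ -1899.7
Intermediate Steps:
a(G) = (-4 + G)/G
-48*(39 + (-23 + 1/(-4*(6 - 2) + a(4)))/(-23 - 17)) = -48*(39 + (-23 + 1/(-4*(6 - 2) + (-4 + 4)/4))/(-23 - 17)) = -48*(39 + (-23 + 1/(-4*4 + (¼)*0))/(-40)) = -48*(39 + (-23 + 1/(-16 + 0))*(-1/40)) = -48*(39 + (-23 + 1/(-16))*(-1/40)) = -48*(39 + (-23 - 1/16)*(-1/40)) = -48*(39 - 369/16*(-1/40)) = -48*(39 + 369/640) = -48*25329/640 = -75987/40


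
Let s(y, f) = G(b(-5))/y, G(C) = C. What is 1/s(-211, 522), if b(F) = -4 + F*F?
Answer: -211/21 ≈ -10.048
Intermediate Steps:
b(F) = -4 + F²
s(y, f) = 21/y (s(y, f) = (-4 + (-5)²)/y = (-4 + 25)/y = 21/y)
1/s(-211, 522) = 1/(21/(-211)) = 1/(21*(-1/211)) = 1/(-21/211) = -211/21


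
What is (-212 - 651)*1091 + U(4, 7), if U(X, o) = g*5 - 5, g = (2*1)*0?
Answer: -941538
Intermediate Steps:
g = 0 (g = 2*0 = 0)
U(X, o) = -5 (U(X, o) = 0*5 - 5 = 0 - 5 = -5)
(-212 - 651)*1091 + U(4, 7) = (-212 - 651)*1091 - 5 = -863*1091 - 5 = -941533 - 5 = -941538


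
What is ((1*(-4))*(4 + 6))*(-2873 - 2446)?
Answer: 212760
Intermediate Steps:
((1*(-4))*(4 + 6))*(-2873 - 2446) = -4*10*(-5319) = -40*(-5319) = 212760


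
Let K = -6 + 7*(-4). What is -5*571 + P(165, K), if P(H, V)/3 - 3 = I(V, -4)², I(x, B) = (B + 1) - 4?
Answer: -2699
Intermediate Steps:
K = -34 (K = -6 - 28 = -34)
I(x, B) = -3 + B (I(x, B) = (1 + B) - 4 = -3 + B)
P(H, V) = 156 (P(H, V) = 9 + 3*(-3 - 4)² = 9 + 3*(-7)² = 9 + 3*49 = 9 + 147 = 156)
-5*571 + P(165, K) = -5*571 + 156 = -2855 + 156 = -2699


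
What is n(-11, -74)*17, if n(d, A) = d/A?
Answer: 187/74 ≈ 2.5270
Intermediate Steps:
n(-11, -74)*17 = -11/(-74)*17 = -11*(-1/74)*17 = (11/74)*17 = 187/74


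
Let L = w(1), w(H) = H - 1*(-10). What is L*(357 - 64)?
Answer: 3223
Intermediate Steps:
w(H) = 10 + H (w(H) = H + 10 = 10 + H)
L = 11 (L = 10 + 1 = 11)
L*(357 - 64) = 11*(357 - 64) = 11*293 = 3223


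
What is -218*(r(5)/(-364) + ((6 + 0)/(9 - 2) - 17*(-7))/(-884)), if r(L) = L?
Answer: 7194/221 ≈ 32.552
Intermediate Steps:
-218*(r(5)/(-364) + ((6 + 0)/(9 - 2) - 17*(-7))/(-884)) = -218*(5/(-364) + ((6 + 0)/(9 - 2) - 17*(-7))/(-884)) = -218*(5*(-1/364) + (6/7 + 119)*(-1/884)) = -218*(-5/364 + (6*(⅐) + 119)*(-1/884)) = -218*(-5/364 + (6/7 + 119)*(-1/884)) = -218*(-5/364 + (839/7)*(-1/884)) = -218*(-5/364 - 839/6188) = -218*(-33/221) = 7194/221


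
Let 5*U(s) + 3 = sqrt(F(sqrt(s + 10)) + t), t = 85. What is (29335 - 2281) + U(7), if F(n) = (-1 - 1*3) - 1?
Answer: 135267/5 + 4*sqrt(5)/5 ≈ 27055.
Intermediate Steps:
F(n) = -5 (F(n) = (-1 - 3) - 1 = -4 - 1 = -5)
U(s) = -3/5 + 4*sqrt(5)/5 (U(s) = -3/5 + sqrt(-5 + 85)/5 = -3/5 + sqrt(80)/5 = -3/5 + (4*sqrt(5))/5 = -3/5 + 4*sqrt(5)/5)
(29335 - 2281) + U(7) = (29335 - 2281) + (-3/5 + 4*sqrt(5)/5) = 27054 + (-3/5 + 4*sqrt(5)/5) = 135267/5 + 4*sqrt(5)/5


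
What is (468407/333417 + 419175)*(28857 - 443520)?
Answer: -19317841513919422/111139 ≈ -1.7382e+11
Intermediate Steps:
(468407/333417 + 419175)*(28857 - 443520) = (468407*(1/333417) + 419175)*(-414663) = (468407/333417 + 419175)*(-414663) = (139760539382/333417)*(-414663) = -19317841513919422/111139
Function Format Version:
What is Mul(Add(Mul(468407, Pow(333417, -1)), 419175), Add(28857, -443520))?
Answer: Rational(-19317841513919422, 111139) ≈ -1.7382e+11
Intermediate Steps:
Mul(Add(Mul(468407, Pow(333417, -1)), 419175), Add(28857, -443520)) = Mul(Add(Mul(468407, Rational(1, 333417)), 419175), -414663) = Mul(Add(Rational(468407, 333417), 419175), -414663) = Mul(Rational(139760539382, 333417), -414663) = Rational(-19317841513919422, 111139)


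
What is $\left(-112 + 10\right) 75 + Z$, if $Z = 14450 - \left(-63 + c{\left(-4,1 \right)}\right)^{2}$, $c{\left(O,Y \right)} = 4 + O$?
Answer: $2831$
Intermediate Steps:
$Z = 10481$ ($Z = 14450 - \left(-63 + \left(4 - 4\right)\right)^{2} = 14450 - \left(-63 + 0\right)^{2} = 14450 - \left(-63\right)^{2} = 14450 - 3969 = 10481$)
$\left(-112 + 10\right) 75 + Z = \left(-112 + 10\right) 75 + 10481 = \left(-102\right) 75 + 10481 = -7650 + 10481 = 2831$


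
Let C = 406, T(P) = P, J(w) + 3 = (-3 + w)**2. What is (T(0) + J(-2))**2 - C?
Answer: 78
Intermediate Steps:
J(w) = -3 + (-3 + w)**2
(T(0) + J(-2))**2 - C = (0 + (-3 + (-3 - 2)**2))**2 - 1*406 = (0 + (-3 + (-5)**2))**2 - 406 = (0 + (-3 + 25))**2 - 406 = (0 + 22)**2 - 406 = 22**2 - 406 = 484 - 406 = 78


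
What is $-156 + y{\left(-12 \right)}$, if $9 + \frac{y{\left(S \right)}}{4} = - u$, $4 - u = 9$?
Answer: $-172$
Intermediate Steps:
$u = -5$ ($u = 4 - 9 = -5$)
$y{\left(S \right)} = -16$ ($y{\left(S \right)} = -36 + 4 \left(\left(-1\right) \left(-5\right)\right) = -36 + 4 \cdot 5 = -36 + 20 = -16$)
$-156 + y{\left(-12 \right)} = -156 - 16 = -172$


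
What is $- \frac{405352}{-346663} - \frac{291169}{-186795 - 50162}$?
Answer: $\frac{196988512911}{82144224491} \approx 2.3981$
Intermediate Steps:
$- \frac{405352}{-346663} - \frac{291169}{-186795 - 50162} = \left(-405352\right) \left(- \frac{1}{346663}\right) - \frac{291169}{-236957} = \frac{405352}{346663} - - \frac{291169}{236957} = \frac{405352}{346663} + \frac{291169}{236957} = \frac{196988512911}{82144224491}$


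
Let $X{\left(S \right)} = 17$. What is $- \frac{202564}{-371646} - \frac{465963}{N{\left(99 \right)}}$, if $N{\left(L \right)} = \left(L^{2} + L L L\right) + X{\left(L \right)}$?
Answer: $\frac{12681567445}{182128281291} \approx 0.06963$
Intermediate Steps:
$N{\left(L \right)} = 17 + L^{2} + L^{3}$ ($N{\left(L \right)} = \left(L^{2} + L L L\right) + 17 = \left(L^{2} + L^{2} L\right) + 17 = \left(L^{2} + L^{3}\right) + 17 = 17 + L^{2} + L^{3}$)
$- \frac{202564}{-371646} - \frac{465963}{N{\left(99 \right)}} = - \frac{202564}{-371646} - \frac{465963}{17 + 99^{2} + 99^{3}} = \left(-202564\right) \left(- \frac{1}{371646}\right) - \frac{465963}{17 + 9801 + 970299} = \frac{101282}{185823} - \frac{465963}{980117} = \frac{12681567445}{182128281291}$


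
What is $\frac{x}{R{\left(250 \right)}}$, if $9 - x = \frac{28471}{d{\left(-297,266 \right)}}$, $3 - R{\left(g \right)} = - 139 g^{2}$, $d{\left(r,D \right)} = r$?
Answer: $\frac{31144}{2580188391} \approx 1.207 \cdot 10^{-5}$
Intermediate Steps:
$R{\left(g \right)} = 3 + 139 g^{2}$ ($R{\left(g \right)} = 3 - - 139 g^{2} = 3 + 139 g^{2}$)
$x = \frac{31144}{297}$ ($x = 9 - \frac{28471}{-297} = 9 - 28471 \left(- \frac{1}{297}\right) = 9 - - \frac{28471}{297} = 9 + \frac{28471}{297} = \frac{31144}{297} \approx 104.86$)
$\frac{x}{R{\left(250 \right)}} = \frac{31144}{297 \left(3 + 139 \cdot 250^{2}\right)} = \frac{31144}{297 \left(3 + 139 \cdot 62500\right)} = \frac{31144}{297 \left(3 + 8687500\right)} = \frac{31144}{297 \cdot 8687503} = \frac{31144}{297} \cdot \frac{1}{8687503} = \frac{31144}{2580188391}$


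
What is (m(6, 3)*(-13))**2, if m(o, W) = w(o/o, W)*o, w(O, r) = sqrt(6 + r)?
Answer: 54756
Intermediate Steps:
m(o, W) = o*sqrt(6 + W) (m(o, W) = sqrt(6 + W)*o = o*sqrt(6 + W))
(m(6, 3)*(-13))**2 = ((6*sqrt(6 + 3))*(-13))**2 = ((6*sqrt(9))*(-13))**2 = ((6*3)*(-13))**2 = (18*(-13))**2 = (-234)**2 = 54756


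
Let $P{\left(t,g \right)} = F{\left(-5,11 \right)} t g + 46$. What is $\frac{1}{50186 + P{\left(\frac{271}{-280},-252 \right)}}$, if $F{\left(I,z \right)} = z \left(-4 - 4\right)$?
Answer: $\frac{5}{143844} \approx 3.476 \cdot 10^{-5}$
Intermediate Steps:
$F{\left(I,z \right)} = - 8 z$ ($F{\left(I,z \right)} = z \left(-8\right) = - 8 z$)
$P{\left(t,g \right)} = 46 - 88 g t$ ($P{\left(t,g \right)} = \left(-8\right) 11 t g + 46 = - 88 t g + 46 = - 88 g t + 46 = 46 - 88 g t$)
$\frac{1}{50186 + P{\left(\frac{271}{-280},-252 \right)}} = \frac{1}{50186 + \left(46 - - 22176 \frac{271}{-280}\right)} = \frac{1}{50186 + \left(46 - - 22176 \cdot 271 \left(- \frac{1}{280}\right)\right)} = \frac{1}{50186 + \left(46 - \left(-22176\right) \left(- \frac{271}{280}\right)\right)} = \frac{1}{50186 + \left(46 - \frac{107316}{5}\right)} = \frac{1}{50186 - \frac{107086}{5}} = \frac{1}{\frac{143844}{5}} = \frac{5}{143844}$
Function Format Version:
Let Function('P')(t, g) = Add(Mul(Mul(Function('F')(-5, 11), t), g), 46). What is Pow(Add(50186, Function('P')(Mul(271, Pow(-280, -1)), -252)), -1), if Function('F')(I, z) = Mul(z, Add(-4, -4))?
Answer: Rational(5, 143844) ≈ 3.4760e-5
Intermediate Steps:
Function('F')(I, z) = Mul(-8, z) (Function('F')(I, z) = Mul(z, -8) = Mul(-8, z))
Function('P')(t, g) = Add(46, Mul(-88, g, t)) (Function('P')(t, g) = Add(Mul(Mul(Mul(-8, 11), t), g), 46) = Add(Mul(Mul(-88, t), g), 46) = Add(Mul(-88, g, t), 46) = Add(46, Mul(-88, g, t)))
Pow(Add(50186, Function('P')(Mul(271, Pow(-280, -1)), -252)), -1) = Pow(Add(50186, Add(46, Mul(-88, -252, Mul(271, Pow(-280, -1))))), -1) = Pow(Add(50186, Add(46, Mul(-88, -252, Mul(271, Rational(-1, 280))))), -1) = Pow(Add(50186, Add(46, Mul(-88, -252, Rational(-271, 280)))), -1) = Pow(Add(50186, Add(46, Rational(-107316, 5))), -1) = Pow(Add(50186, Rational(-107086, 5)), -1) = Pow(Rational(143844, 5), -1) = Rational(5, 143844)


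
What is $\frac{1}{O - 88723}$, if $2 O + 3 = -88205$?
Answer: $- \frac{1}{132827} \approx -7.5286 \cdot 10^{-6}$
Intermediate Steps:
$O = -44104$ ($O = - \frac{3}{2} + \frac{1}{2} \left(-88205\right) = - \frac{3}{2} - \frac{88205}{2} = -44104$)
$\frac{1}{O - 88723} = \frac{1}{-44104 - 88723} = \frac{1}{-132827} = - \frac{1}{132827}$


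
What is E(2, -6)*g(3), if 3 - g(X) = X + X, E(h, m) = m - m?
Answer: 0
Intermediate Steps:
E(h, m) = 0
g(X) = 3 - 2*X (g(X) = 3 - (X + X) = 3 - 2*X)
E(2, -6)*g(3) = 0*(3 - 2*3) = 0*(3 - 6) = 0*(-3) = 0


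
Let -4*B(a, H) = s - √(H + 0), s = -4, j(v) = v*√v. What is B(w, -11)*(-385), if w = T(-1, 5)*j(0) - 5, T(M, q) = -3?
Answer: -385 - 385*I*√11/4 ≈ -385.0 - 319.23*I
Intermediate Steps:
j(v) = v^(3/2)
w = -5 (w = -3*0^(3/2) - 5 = -3*0 - 5 = 0 - 5 = -5)
B(a, H) = 1 + √H/4 (B(a, H) = -(-4 - √(H + 0))/4 = -(-4 - √H)/4 = 1 + √H/4)
B(w, -11)*(-385) = (1 + √(-11)/4)*(-385) = (1 + (I*√11)/4)*(-385) = (1 + I*√11/4)*(-385) = -385 - 385*I*√11/4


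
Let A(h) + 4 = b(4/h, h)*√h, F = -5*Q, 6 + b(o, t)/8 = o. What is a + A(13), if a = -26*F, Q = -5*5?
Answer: -3254 - 592*√13/13 ≈ -3418.2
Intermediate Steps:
b(o, t) = -48 + 8*o
Q = -25
F = 125 (F = -5*(-25) = 125)
a = -3250 (a = -26*125 = -3250)
A(h) = -4 + √h*(-48 + 32/h) (A(h) = -4 + (-48 + 8*(4/h))*√h = -4 + (-48 + 32/h)*√h = -4 + √h*(-48 + 32/h))
a + A(13) = -3250 + (-4 - 48*√13 + 32/√13) = -3250 + (-4 - 48*√13 + 32*(√13/13)) = -3250 + (-4 - 48*√13 + 32*√13/13) = -3250 + (-4 - 592*√13/13) = -3254 - 592*√13/13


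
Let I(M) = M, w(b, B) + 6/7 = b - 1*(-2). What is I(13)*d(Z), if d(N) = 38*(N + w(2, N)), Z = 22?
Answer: 86944/7 ≈ 12421.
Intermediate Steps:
w(b, B) = 8/7 + b (w(b, B) = -6/7 + (b - 1*(-2)) = -6/7 + (b + 2) = -6/7 + (2 + b) = 8/7 + b)
d(N) = 836/7 + 38*N (d(N) = 38*(N + (8/7 + 2)) = 38*(N + 22/7) = 38*(22/7 + N) = 836/7 + 38*N)
I(13)*d(Z) = 13*(836/7 + 38*22) = 13*(836/7 + 836) = 13*(6688/7) = 86944/7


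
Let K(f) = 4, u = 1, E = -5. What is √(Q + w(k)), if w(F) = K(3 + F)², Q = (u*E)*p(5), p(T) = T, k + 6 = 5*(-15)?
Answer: 3*I ≈ 3.0*I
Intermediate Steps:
k = -81 (k = -6 + 5*(-15) = -6 - 75 = -81)
Q = -25 (Q = (1*(-5))*5 = -5*5 = -25)
w(F) = 16 (w(F) = 4² = 16)
√(Q + w(k)) = √(-25 + 16) = √(-9) = 3*I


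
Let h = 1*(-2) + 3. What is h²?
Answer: 1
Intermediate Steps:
h = 1 (h = -2 + 3 = 1)
h² = 1² = 1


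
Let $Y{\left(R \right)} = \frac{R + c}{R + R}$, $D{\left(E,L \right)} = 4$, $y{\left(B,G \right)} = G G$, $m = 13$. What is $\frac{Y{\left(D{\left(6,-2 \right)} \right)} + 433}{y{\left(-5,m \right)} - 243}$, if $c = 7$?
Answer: $- \frac{3475}{592} \approx -5.8699$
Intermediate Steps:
$y{\left(B,G \right)} = G^{2}$
$Y{\left(R \right)} = \frac{7 + R}{2 R}$ ($Y{\left(R \right)} = \frac{R + 7}{R + R} = \frac{7 + R}{2 R}$)
$\frac{Y{\left(D{\left(6,-2 \right)} \right)} + 433}{y{\left(-5,m \right)} - 243} = \frac{\frac{7 + 4}{2 \cdot 4} + 433}{13^{2} - 243} = \frac{\frac{1}{2} \cdot \frac{1}{4} \cdot 11 + 433}{169 - 243} = \frac{\frac{11}{8} + 433}{-74} = \frac{3475}{8} \left(- \frac{1}{74}\right) = - \frac{3475}{592}$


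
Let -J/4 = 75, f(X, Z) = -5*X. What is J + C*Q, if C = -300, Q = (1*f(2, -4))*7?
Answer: 20700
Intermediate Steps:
J = -300 (J = -4*75 = -300)
Q = -70 (Q = (1*(-5*2))*7 = (1*(-10))*7 = -10*7 = -70)
J + C*Q = -300 - 300*(-70) = -300 + 21000 = 20700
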